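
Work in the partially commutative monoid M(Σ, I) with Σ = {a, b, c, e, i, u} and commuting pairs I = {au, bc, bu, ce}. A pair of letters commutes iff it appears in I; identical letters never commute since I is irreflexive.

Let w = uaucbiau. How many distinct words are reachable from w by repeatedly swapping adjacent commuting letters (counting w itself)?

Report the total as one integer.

18

drop 0:u onto floor
drop 1:a onto floor
drop 2:u onto {0:u}
drop 3:c onto {1:a, 2:u}
drop 4:b onto {1:a}
drop 5:i onto {3:c, 4:b}
drop 6:a onto {5:i}
drop 7:u onto {5:i}
ground layer = {0:u, 1:a}
drop-orders for the pieces not yet dropped (sum over which currently-grounded one goes next):
  1 to go: {6} 1  {7} 1
  2 to go: {6,7} 2
  3 to go: {5,6,7} 2
  4 to go: {3,5,6,7} 2  {4,5,6,7} 2
  5 to go: {2,3,5,6,7} 2  {3,4,5,6,7} 4
  6 to go: {0,2,3,5,6,7} 2  {1,3,4,5,6,7} 4  {2,3,4,5,6,7} 6
  if 0:u drops first: 10 orders
  if 1:a drops first: 8 orders
heap linearizations: 18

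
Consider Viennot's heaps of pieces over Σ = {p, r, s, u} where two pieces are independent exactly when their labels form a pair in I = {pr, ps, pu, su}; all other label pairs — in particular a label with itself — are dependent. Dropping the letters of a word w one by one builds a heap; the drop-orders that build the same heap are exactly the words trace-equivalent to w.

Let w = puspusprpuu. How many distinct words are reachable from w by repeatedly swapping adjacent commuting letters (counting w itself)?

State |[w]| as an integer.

0(p) covers ∅
1(u) covers ∅
2(s) covers ∅
3(p) covers 0:p
4(u) covers 1:u
5(s) covers 2:s
6(p) covers 3:p
7(r) covers 4:u, 5:s
8(p) covers 6:p
9(u) covers 7:r
10(u) covers 9:u
floor of heap: 0:p, 1:u, 2:s
completions by unplaced set U, small U first (add the entries for U minus each lowest piece of U):
  |U|=1: {8}:1  {10}:1
  |U|=2: {6,8}:1  {8,10}:2  {9,10}:1
  |U|=3: {3,6,8}:1  {6,8,10}:3  {7,9,10}:1  {8,9,10}:3
  |U|=4: {0,3,6,8}:1  {3,6,8,10}:4  {4,7,9,10}:1  {5,7,9,10}:1  {6,8,9,10}:6  {7,8,9,10}:4
  |U|=5: {0,3,6,8,10}:5  {1,4,7,9,10}:1  {2,5,7,9,10}:1  {3,6,8,9,10}:10  {4,5,7,9,10}:2  {4,7,8,9,10}:5  {5,7,8,9,10}:5  {6,7,8,9,10}:10
  |U|=6: {0,3,6,8,9,10}:15  {1,4,5,7,9,10}:3  {1,4,7,8,9,10}:6  {2,4,5,7,9,10}:3  {2,5,7,8,9,10}:6  {3,6,7,8,9,10}:20  {4,5,7,8,9,10}:12  {4,6,7,8,9,10}:15  {5,6,7,8,9,10}:15
  |U|=7: {0,3,6,7,8,9,10}:35  {1,2,4,5,7,9,10}:6  {1,4,5,7,8,9,10}:21  {1,4,6,7,8,9,10}:21  {2,4,5,7,8,9,10}:21  {2,5,6,7,8,9,10}:21  {3,4,6,7,8,9,10}:35  {3,5,6,7,8,9,10}:35  {4,5,6,7,8,9,10}:42
  |U|=8: {0,3,4,6,7,8,9,10}:70  {0,3,5,6,7,8,9,10}:70  {1,2,4,5,7,8,9,10}:48  {1,3,4,6,7,8,9,10}:56  {1,4,5,6,7,8,9,10}:84  {2,3,5,6,7,8,9,10}:56  {2,4,5,6,7,8,9,10}:84  {3,4,5,6,7,8,9,10}:112
  |U|=9: {0,1,3,4,6,7,8,9,10}:126  {0,2,3,5,6,7,8,9,10}:126  {0,3,4,5,6,7,8,9,10}:252  {1,2,4,5,6,7,8,9,10}:216  {1,3,4,5,6,7,8,9,10}:252  {2,3,4,5,6,7,8,9,10}:252
  start at 0(p): 720
  start at 1(u): 630
  start at 2(s): 630
sum over floor = 1980

1980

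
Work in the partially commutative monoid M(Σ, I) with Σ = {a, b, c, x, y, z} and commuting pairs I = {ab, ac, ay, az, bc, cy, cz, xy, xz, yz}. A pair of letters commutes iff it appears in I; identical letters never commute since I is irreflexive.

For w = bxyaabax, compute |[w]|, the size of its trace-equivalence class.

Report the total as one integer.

0(b) covers ∅
1(x) covers 0:b
2(y) covers 0:b
3(a) covers 1:x
4(a) covers 3:a
5(b) covers 1:x, 2:y
6(a) covers 4:a
7(x) covers 5:b, 6:a
floor of heap: 0:b
completions by unplaced set U, small U first (add the entries for U minus each lowest piece of U):
  |U|=1: {7}:1
  |U|=2: {5,7}:1  {6,7}:1
  |U|=3: {2,5,7}:1  {4,6,7}:1  {5,6,7}:2
  |U|=4: {2,5,6,7}:3  {3,4,6,7}:1  {4,5,6,7}:3
  |U|=5: {2,4,5,6,7}:6  {3,4,5,6,7}:4
  |U|=6: {1,3,4,5,6,7}:4  {2,3,4,5,6,7}:10
  start at 0(b): 14

14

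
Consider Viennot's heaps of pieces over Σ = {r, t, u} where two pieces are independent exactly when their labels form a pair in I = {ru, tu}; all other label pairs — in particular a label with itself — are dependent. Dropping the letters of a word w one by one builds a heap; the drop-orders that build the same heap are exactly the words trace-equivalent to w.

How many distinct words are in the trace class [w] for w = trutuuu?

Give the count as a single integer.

0(t) covers ∅
1(r) covers 0:t
2(u) covers ∅
3(t) covers 1:r
4(u) covers 2:u
5(u) covers 4:u
6(u) covers 5:u
floor of heap: 0:t, 2:u
completions by unplaced set U, small U first (add the entries for U minus each lowest piece of U):
  |U|=1: {3}:1  {6}:1
  |U|=2: {1,3}:1  {3,6}:2  {5,6}:1
  |U|=3: {0,1,3}:1  {1,3,6}:3  {3,5,6}:3  {4,5,6}:1
  |U|=4: {0,1,3,6}:4  {1,3,5,6}:6  {2,4,5,6}:1  {3,4,5,6}:4
  |U|=5: {0,1,3,5,6}:10  {1,3,4,5,6}:10  {2,3,4,5,6}:5
  start at 0(t): 15
  start at 2(u): 20
sum over floor = 35

35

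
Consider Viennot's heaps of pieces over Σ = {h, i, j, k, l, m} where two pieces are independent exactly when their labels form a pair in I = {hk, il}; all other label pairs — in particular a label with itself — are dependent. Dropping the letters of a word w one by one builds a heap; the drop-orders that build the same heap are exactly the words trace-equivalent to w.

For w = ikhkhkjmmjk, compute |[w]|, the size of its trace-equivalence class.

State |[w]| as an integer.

10

piece 0:i — minimal
piece 1:k rests on {0:i}
piece 2:h rests on {0:i}
piece 3:k rests on {1:k}
piece 4:h rests on {2:h}
piece 5:k rests on {3:k}
piece 6:j rests on {4:h, 5:k}
piece 7:m rests on {6:j}
piece 8:m rests on {7:m}
piece 9:j rests on {8:m}
piece 10:k rests on {9:j}
minimal pieces: {0:i}
ways to finish when only these pieces remain (= sum over removing one remaining piece with nothing left below it):
  1 left: {10}→1
  2 left: {9,10}→1
  3 left: {8,9,10}→1
  4 left: {7,8,9,10}→1
  5 left: {6,7,8,9,10}→1
  6 left: {4,6,7,8,9,10}→1  {5,6,7,8,9,10}→1
  7 left: {2,4,6,7,8,9,10}→1  {3,5,6,7,8,9,10}→1  {4,5,6,7,8,9,10}→2
  8 left: {1,3,5,6,7,8,9,10}→1  {2,4,5,6,7,8,9,10}→3  {3,4,5,6,7,8,9,10}→3
  9 left: {1,3,4,5,6,7,8,9,10}→4  {2,3,4,5,6,7,8,9,10}→6
  placing 0:i first → 10 extensions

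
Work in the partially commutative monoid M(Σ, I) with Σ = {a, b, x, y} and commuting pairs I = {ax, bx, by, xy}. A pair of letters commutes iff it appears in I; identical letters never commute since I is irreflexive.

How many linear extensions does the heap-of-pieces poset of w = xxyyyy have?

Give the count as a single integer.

15

drop 0:x onto floor
drop 1:x onto {0:x}
drop 2:y onto floor
drop 3:y onto {2:y}
drop 4:y onto {3:y}
drop 5:y onto {4:y}
ground layer = {0:x, 2:y}
drop-orders for the pieces not yet dropped (sum over which currently-grounded one goes next):
  1 to go: {1} 1  {5} 1
  2 to go: {0,1} 1  {1,5} 2  {4,5} 1
  3 to go: {0,1,5} 3  {1,4,5} 3  {3,4,5} 1
  4 to go: {0,1,4,5} 6  {1,3,4,5} 4  {2,3,4,5} 1
  if 0:x drops first: 5 orders
  if 2:y drops first: 10 orders
heap linearizations: 15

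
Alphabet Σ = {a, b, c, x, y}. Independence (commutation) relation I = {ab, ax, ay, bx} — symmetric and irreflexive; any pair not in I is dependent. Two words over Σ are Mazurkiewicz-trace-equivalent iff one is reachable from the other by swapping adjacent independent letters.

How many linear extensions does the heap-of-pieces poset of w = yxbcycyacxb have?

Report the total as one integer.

drop 0:y onto floor
drop 1:x onto {0:y}
drop 2:b onto {0:y}
drop 3:c onto {1:x, 2:b}
drop 4:y onto {3:c}
drop 5:c onto {4:y}
drop 6:y onto {5:c}
drop 7:a onto {5:c}
drop 8:c onto {6:y, 7:a}
drop 9:x onto {8:c}
drop 10:b onto {8:c}
ground layer = {0:y}
drop-orders for the pieces not yet dropped (sum over which currently-grounded one goes next):
  1 to go: {9} 1  {10} 1
  2 to go: {9,10} 2
  3 to go: {8,9,10} 2
  4 to go: {6,8,9,10} 2  {7,8,9,10} 2
  5 to go: {6,7,8,9,10} 4
  6 to go: {5,6,7,8,9,10} 4
  7 to go: {4,5,6,7,8,9,10} 4
  8 to go: {3,4,5,6,7,8,9,10} 4
  9 to go: {1,3,4,5,6,7,8,9,10} 4  {2,3,4,5,6,7,8,9,10} 4
  if 0:y drops first: 8 orders

8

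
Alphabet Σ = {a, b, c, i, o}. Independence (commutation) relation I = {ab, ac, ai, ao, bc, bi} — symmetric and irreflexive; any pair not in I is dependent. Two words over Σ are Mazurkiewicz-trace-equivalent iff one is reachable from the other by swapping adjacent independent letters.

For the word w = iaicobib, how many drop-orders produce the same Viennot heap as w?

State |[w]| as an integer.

24

piece 0:i — minimal
piece 1:a — minimal
piece 2:i rests on {0:i}
piece 3:c rests on {2:i}
piece 4:o rests on {3:c}
piece 5:b rests on {4:o}
piece 6:i rests on {4:o}
piece 7:b rests on {5:b}
minimal pieces: {0:i, 1:a}
ways to finish when only these pieces remain (= sum over removing one remaining piece with nothing left below it):
  1 left: {1}→1  {6}→1  {7}→1
  2 left: {1,6}→2  {1,7}→2  {5,7}→1  {6,7}→2
  3 left: {1,5,7}→3  {1,6,7}→6  {5,6,7}→3
  4 left: {1,5,6,7}→12  {4,5,6,7}→3
  5 left: {1,4,5,6,7}→15  {3,4,5,6,7}→3
  6 left: {1,3,4,5,6,7}→18  {2,3,4,5,6,7}→3
  placing 0:i first → 21 extensions
  placing 1:a first → 3 extensions
total linear extensions = 24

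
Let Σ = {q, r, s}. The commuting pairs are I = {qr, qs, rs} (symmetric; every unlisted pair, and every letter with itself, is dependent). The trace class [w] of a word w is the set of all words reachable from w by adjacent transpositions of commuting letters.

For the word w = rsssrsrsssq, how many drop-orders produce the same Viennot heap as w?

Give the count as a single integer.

1320

piece 0:r — minimal
piece 1:s — minimal
piece 2:s rests on {1:s}
piece 3:s rests on {2:s}
piece 4:r rests on {0:r}
piece 5:s rests on {3:s}
piece 6:r rests on {4:r}
piece 7:s rests on {5:s}
piece 8:s rests on {7:s}
piece 9:s rests on {8:s}
piece 10:q — minimal
minimal pieces: {0:r, 1:s, 10:q}
ways to finish when only these pieces remain (= sum over removing one remaining piece with nothing left below it):
  1 left: {6}→1  {9}→1  {10}→1
  2 left: {4,6}→1  {6,9}→2  {6,10}→2  {8,9}→1  {9,10}→2
  3 left: {0,4,6}→1  {4,6,9}→3  {4,6,10}→3  {6,8,9}→3  {6,9,10}→6  {7,8,9}→1  {8,9,10}→3
  4 left: {0,4,6,9}→4  {0,4,6,10}→4  {4,6,8,9}→6  {4,6,9,10}→12  {5,7,8,9}→1  {6,7,8,9}→4  {6,8,9,10}→12  {7,8,9,10}→4
  5 left: {0,4,6,8,9}→10  {0,4,6,9,10}→20  {3,5,7,8,9}→1  {4,6,7,8,9}→10  {4,6,8,9,10}→30  {5,6,7,8,9}→5  {5,7,8,9,10}→5  {6,7,8,9,10}→20
  6 left: {0,4,6,7,8,9}→20  {0,4,6,8,9,10}→60  {2,3,5,7,8,9}→1  {3,5,6,7,8,9}→6  {3,5,7,8,9,10}→6  {4,5,6,7,8,9}→15  {4,6,7,8,9,10}→60  {5,6,7,8,9,10}→30
  7 left: {0,4,5,6,7,8,9}→35  {0,4,6,7,8,9,10}→140  {1,2,3,5,7,8,9}→1  {2,3,5,6,7,8,9}→7  {2,3,5,7,8,9,10}→7  {3,4,5,6,7,8,9}→21  {3,5,6,7,8,9,10}→42  {4,5,6,7,8,9,10}→105
  8 left: {0,3,4,5,6,7,8,9}→56  {0,4,5,6,7,8,9,10}→280  {1,2,3,5,6,7,8,9}→8  {1,2,3,5,7,8,9,10}→8  {2,3,4,5,6,7,8,9}→28  {2,3,5,6,7,8,9,10}→56  {3,4,5,6,7,8,9,10}→168
  9 left: {0,2,3,4,5,6,7,8,9}→84  {0,3,4,5,6,7,8,9,10}→504  {1,2,3,4,5,6,7,8,9}→36  {1,2,3,5,6,7,8,9,10}→72  {2,3,4,5,6,7,8,9,10}→252
  placing 0:r first → 360 extensions
  placing 1:s first → 840 extensions
  placing 10:q first → 120 extensions
total linear extensions = 1320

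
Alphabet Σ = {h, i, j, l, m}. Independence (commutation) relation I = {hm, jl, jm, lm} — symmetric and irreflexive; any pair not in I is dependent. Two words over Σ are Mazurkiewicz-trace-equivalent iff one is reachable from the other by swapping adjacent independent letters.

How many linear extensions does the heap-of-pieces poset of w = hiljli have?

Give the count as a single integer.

piece 0:h — minimal
piece 1:i rests on {0:h}
piece 2:l rests on {1:i}
piece 3:j rests on {1:i}
piece 4:l rests on {2:l}
piece 5:i rests on {3:j, 4:l}
minimal pieces: {0:h}
ways to finish when only these pieces remain (= sum over removing one remaining piece with nothing left below it):
  1 left: {5}→1
  2 left: {3,5}→1  {4,5}→1
  3 left: {2,4,5}→1  {3,4,5}→2
  4 left: {2,3,4,5}→3
  placing 0:h first → 3 extensions

3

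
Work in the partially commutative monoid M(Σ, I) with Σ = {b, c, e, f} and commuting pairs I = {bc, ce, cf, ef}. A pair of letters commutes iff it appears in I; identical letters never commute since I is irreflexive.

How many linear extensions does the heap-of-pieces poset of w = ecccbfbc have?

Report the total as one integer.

70

#0=e has no predecessor
#1=c has no predecessor
#2=c depends on [1:c]
#3=c depends on [2:c]
#4=b depends on [0:e]
#5=f depends on [4:b]
#6=b depends on [5:f]
#7=c depends on [3:c]
sources: [0:e, 1:c]
N(rest) = Σ N(rest − s) over sources s of rest; N(one piece) = 1:
  size 1 → [6]=1  [7]=1
  size 2 → [3,7]=1  [5,6]=1  [6,7]=2
  size 3 → [2,3,7]=1  [3,6,7]=3  [4,5,6]=1  [5,6,7]=3
  size 4 → [0,4,5,6]=1  [1,2,3,7]=1  [2,3,6,7]=4  [3,5,6,7]=6  [4,5,6,7]=4
  size 5 → [0,4,5,6,7]=5  [1,2,3,6,7]=5  [2,3,5,6,7]=10  [3,4,5,6,7]=10
  size 6 → [0,3,4,5,6,7]=15  [1,2,3,5,6,7]=15  [2,3,4,5,6,7]=20
  first=0(e) contributes 35
  first=1(c) contributes 35
|[w]| = 70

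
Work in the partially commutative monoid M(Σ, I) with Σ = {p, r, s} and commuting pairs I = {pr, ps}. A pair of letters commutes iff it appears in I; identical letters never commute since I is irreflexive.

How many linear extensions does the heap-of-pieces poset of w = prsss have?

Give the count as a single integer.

5

piece 0:p — minimal
piece 1:r — minimal
piece 2:s rests on {1:r}
piece 3:s rests on {2:s}
piece 4:s rests on {3:s}
minimal pieces: {0:p, 1:r}
ways to finish when only these pieces remain (= sum over removing one remaining piece with nothing left below it):
  1 left: {0}→1  {4}→1
  2 left: {0,4}→2  {3,4}→1
  3 left: {0,3,4}→3  {2,3,4}→1
  placing 0:p first → 1 extensions
  placing 1:r first → 4 extensions
total linear extensions = 5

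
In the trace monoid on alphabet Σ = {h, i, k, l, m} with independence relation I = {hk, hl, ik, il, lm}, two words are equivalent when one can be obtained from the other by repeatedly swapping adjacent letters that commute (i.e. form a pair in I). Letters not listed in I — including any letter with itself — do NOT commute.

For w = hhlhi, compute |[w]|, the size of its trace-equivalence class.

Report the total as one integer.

0(h) covers ∅
1(h) covers 0:h
2(l) covers ∅
3(h) covers 1:h
4(i) covers 3:h
floor of heap: 0:h, 2:l
completions by unplaced set U, small U first (add the entries for U minus each lowest piece of U):
  |U|=1: {2}:1  {4}:1
  |U|=2: {2,4}:2  {3,4}:1
  |U|=3: {1,3,4}:1  {2,3,4}:3
  start at 0(h): 4
  start at 2(l): 1
sum over floor = 5

5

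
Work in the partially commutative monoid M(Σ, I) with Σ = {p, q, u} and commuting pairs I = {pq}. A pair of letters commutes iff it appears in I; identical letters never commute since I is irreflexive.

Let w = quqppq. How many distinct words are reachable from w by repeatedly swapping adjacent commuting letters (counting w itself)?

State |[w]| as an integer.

#0=q has no predecessor
#1=u depends on [0:q]
#2=q depends on [1:u]
#3=p depends on [1:u]
#4=p depends on [3:p]
#5=q depends on [2:q]
sources: [0:q]
N(rest) = Σ N(rest − s) over sources s of rest; N(one piece) = 1:
  size 1 → [4]=1  [5]=1
  size 2 → [2,5]=1  [3,4]=1  [4,5]=2
  size 3 → [2,4,5]=3  [3,4,5]=3
  size 4 → [2,3,4,5]=6
  first=0(q) contributes 6

6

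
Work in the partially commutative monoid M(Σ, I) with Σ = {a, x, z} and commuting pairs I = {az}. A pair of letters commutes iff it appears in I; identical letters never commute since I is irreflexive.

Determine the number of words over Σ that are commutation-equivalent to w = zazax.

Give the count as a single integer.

6

0(z) covers ∅
1(a) covers ∅
2(z) covers 0:z
3(a) covers 1:a
4(x) covers 2:z, 3:a
floor of heap: 0:z, 1:a
completions by unplaced set U, small U first (add the entries for U minus each lowest piece of U):
  |U|=1: {4}:1
  |U|=2: {2,4}:1  {3,4}:1
  |U|=3: {0,2,4}:1  {1,3,4}:1  {2,3,4}:2
  start at 0(z): 3
  start at 1(a): 3
sum over floor = 6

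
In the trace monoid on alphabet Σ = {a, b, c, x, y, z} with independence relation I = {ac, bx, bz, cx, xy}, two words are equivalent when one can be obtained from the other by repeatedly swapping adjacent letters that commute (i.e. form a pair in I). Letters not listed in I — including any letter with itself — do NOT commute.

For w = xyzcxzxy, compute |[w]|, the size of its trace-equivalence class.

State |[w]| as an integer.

0(x) covers ∅
1(y) covers ∅
2(z) covers 0:x, 1:y
3(c) covers 2:z
4(x) covers 2:z
5(z) covers 3:c, 4:x
6(x) covers 5:z
7(y) covers 5:z
floor of heap: 0:x, 1:y
completions by unplaced set U, small U first (add the entries for U minus each lowest piece of U):
  |U|=1: {6}:1  {7}:1
  |U|=2: {6,7}:2
  |U|=3: {5,6,7}:2
  |U|=4: {3,5,6,7}:2  {4,5,6,7}:2
  |U|=5: {3,4,5,6,7}:4
  |U|=6: {2,3,4,5,6,7}:4
  start at 0(x): 4
  start at 1(y): 4
sum over floor = 8

8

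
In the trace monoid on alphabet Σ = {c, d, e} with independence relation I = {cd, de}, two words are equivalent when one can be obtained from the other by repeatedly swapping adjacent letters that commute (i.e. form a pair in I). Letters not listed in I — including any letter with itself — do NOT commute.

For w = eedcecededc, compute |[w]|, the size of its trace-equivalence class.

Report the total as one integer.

piece 0:e — minimal
piece 1:e rests on {0:e}
piece 2:d — minimal
piece 3:c rests on {1:e}
piece 4:e rests on {3:c}
piece 5:c rests on {4:e}
piece 6:e rests on {5:c}
piece 7:d rests on {2:d}
piece 8:e rests on {6:e}
piece 9:d rests on {7:d}
piece 10:c rests on {8:e}
minimal pieces: {0:e, 2:d}
ways to finish when only these pieces remain (= sum over removing one remaining piece with nothing left below it):
  1 left: {9}→1  {10}→1
  2 left: {7,9}→1  {8,10}→1  {9,10}→2
  3 left: {2,7,9}→1  {6,8,10}→1  {7,9,10}→3  {8,9,10}→3
  4 left: {2,7,9,10}→4  {5,6,8,10}→1  {6,8,9,10}→4  {7,8,9,10}→6
  5 left: {2,7,8,9,10}→10  {4,5,6,8,10}→1  {5,6,8,9,10}→5  {6,7,8,9,10}→10
  6 left: {2,6,7,8,9,10}→20  {3,4,5,6,8,10}→1  {4,5,6,8,9,10}→6  {5,6,7,8,9,10}→15
  7 left: {1,3,4,5,6,8,10}→1  {2,5,6,7,8,9,10}→35  {3,4,5,6,8,9,10}→7  {4,5,6,7,8,9,10}→21
  8 left: {0,1,3,4,5,6,8,10}→1  {1,3,4,5,6,8,9,10}→8  {2,4,5,6,7,8,9,10}→56  {3,4,5,6,7,8,9,10}→28
  9 left: {0,1,3,4,5,6,8,9,10}→9  {1,3,4,5,6,7,8,9,10}→36  {2,3,4,5,6,7,8,9,10}→84
  placing 0:e first → 120 extensions
  placing 2:d first → 45 extensions
total linear extensions = 165

165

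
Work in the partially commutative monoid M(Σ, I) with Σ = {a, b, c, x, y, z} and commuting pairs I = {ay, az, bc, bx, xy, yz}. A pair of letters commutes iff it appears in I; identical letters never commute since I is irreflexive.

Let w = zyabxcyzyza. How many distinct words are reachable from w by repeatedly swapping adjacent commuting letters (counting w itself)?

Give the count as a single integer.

660

drop 0:z onto floor
drop 1:y onto floor
drop 2:a onto floor
drop 3:b onto {0:z, 1:y, 2:a}
drop 4:x onto {0:z, 2:a}
drop 5:c onto {1:y, 4:x}
drop 6:y onto {3:b, 5:c}
drop 7:z onto {3:b, 5:c}
drop 8:y onto {6:y}
drop 9:z onto {7:z}
drop 10:a onto {3:b, 5:c}
ground layer = {0:z, 1:y, 2:a}
drop-orders for the pieces not yet dropped (sum over which currently-grounded one goes next):
  1 to go: {8} 1  {9} 1  {10} 1
  2 to go: {6,8} 1  {7,9} 1  {8,9} 2  {8,10} 2  {9,10} 2
  3 to go: {6,8,9} 3  {6,8,10} 3  {7,8,9} 3  {7,9,10} 3  {8,9,10} 6
  4 to go: {6,7,8,9} 6  {6,8,9,10} 12  {7,8,9,10} 12
  5 to go: {6,7,8,9,10} 30
  6 to go: {3,6,7,8,9,10} 30  {5,6,7,8,9,10} 30
  7 to go: {3,5,6,7,8,9,10} 60  {4,5,6,7,8,9,10} 30
  8 to go: {1,3,5,6,7,8,9,10} 60  {3,4,5,6,7,8,9,10} 90
  9 to go: {0,3,4,5,6,7,8,9,10} 90  {1,3,4,5,6,7,8,9,10} 150  {2,3,4,5,6,7,8,9,10} 90
  if 0:z drops first: 240 orders
  if 1:y drops first: 180 orders
  if 2:a drops first: 240 orders
heap linearizations: 660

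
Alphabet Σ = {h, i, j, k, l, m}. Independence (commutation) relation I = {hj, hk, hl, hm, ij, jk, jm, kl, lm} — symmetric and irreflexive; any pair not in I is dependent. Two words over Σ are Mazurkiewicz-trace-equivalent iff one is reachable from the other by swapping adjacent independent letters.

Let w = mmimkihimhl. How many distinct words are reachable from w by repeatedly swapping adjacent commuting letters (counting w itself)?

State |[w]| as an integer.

#0=m has no predecessor
#1=m depends on [0:m]
#2=i depends on [1:m]
#3=m depends on [2:i]
#4=k depends on [3:m]
#5=i depends on [4:k]
#6=h depends on [5:i]
#7=i depends on [6:h]
#8=m depends on [7:i]
#9=h depends on [7:i]
#10=l depends on [7:i]
sources: [0:m]
N(rest) = Σ N(rest − s) over sources s of rest; N(one piece) = 1:
  size 1 → [8]=1  [9]=1  [10]=1
  size 2 → [8,9]=2  [8,10]=2  [9,10]=2
  size 3 → [8,9,10]=6
  size 4 → [7,8,9,10]=6
  size 5 → [6,7,8,9,10]=6
  size 6 → [5,6,7,8,9,10]=6
  size 7 → [4,5,6,7,8,9,10]=6
  size 8 → [3,4,5,6,7,8,9,10]=6
  size 9 → [2,3,4,5,6,7,8,9,10]=6
  first=0(m) contributes 6

6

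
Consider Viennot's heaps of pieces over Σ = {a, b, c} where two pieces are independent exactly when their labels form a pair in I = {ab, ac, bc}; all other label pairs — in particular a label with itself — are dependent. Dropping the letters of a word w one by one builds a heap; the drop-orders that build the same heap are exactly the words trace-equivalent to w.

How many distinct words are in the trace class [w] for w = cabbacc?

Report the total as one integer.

210

#0=c has no predecessor
#1=a has no predecessor
#2=b has no predecessor
#3=b depends on [2:b]
#4=a depends on [1:a]
#5=c depends on [0:c]
#6=c depends on [5:c]
sources: [0:c, 1:a, 2:b]
N(rest) = Σ N(rest − s) over sources s of rest; N(one piece) = 1:
  size 1 → [3]=1  [4]=1  [6]=1
  size 2 → [1,4]=1  [2,3]=1  [3,4]=2  [3,6]=2  [4,6]=2  [5,6]=1
  size 3 → [0,5,6]=1  [1,3,4]=3  [1,4,6]=3  [2,3,4]=3  [2,3,6]=3  [3,4,6]=6  [3,5,6]=3  [4,5,6]=3
  size 4 → [0,3,5,6]=4  [0,4,5,6]=4  [1,2,3,4]=6  [1,3,4,6]=12  [1,4,5,6]=6  [2,3,4,6]=12  [2,3,5,6]=6  [3,4,5,6]=12
  size 5 → [0,1,4,5,6]=10  [0,2,3,5,6]=10  [0,3,4,5,6]=20  [1,2,3,4,6]=30  [1,3,4,5,6]=30  [2,3,4,5,6]=30
  first=0(c) contributes 90
  first=1(a) contributes 60
  first=2(b) contributes 60
|[w]| = 210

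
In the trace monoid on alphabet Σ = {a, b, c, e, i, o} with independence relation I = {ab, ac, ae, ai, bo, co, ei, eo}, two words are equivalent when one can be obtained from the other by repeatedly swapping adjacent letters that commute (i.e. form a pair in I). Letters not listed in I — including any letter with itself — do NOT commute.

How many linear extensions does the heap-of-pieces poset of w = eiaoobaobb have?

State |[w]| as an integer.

322

piece 0:e — minimal
piece 1:i — minimal
piece 2:a — minimal
piece 3:o rests on {1:i, 2:a}
piece 4:o rests on {3:o}
piece 5:b rests on {0:e, 1:i}
piece 6:a rests on {4:o}
piece 7:o rests on {6:a}
piece 8:b rests on {5:b}
piece 9:b rests on {8:b}
minimal pieces: {0:e, 1:i, 2:a}
ways to finish when only these pieces remain (= sum over removing one remaining piece with nothing left below it):
  1 left: {7}→1  {9}→1
  2 left: {6,7}→1  {7,9}→2  {8,9}→1
  3 left: {4,6,7}→1  {5,8,9}→1  {6,7,9}→3  {7,8,9}→3
  4 left: {0,5,8,9}→1  {3,4,6,7}→1  {4,6,7,9}→4  {5,7,8,9}→4  {6,7,8,9}→6
  5 left: {0,5,7,8,9}→5  {2,3,4,6,7}→1  {3,4,6,7,9}→5  {4,6,7,8,9}→10  {5,6,7,8,9}→10
  6 left: {0,5,6,7,8,9}→15  {2,3,4,6,7,9}→6  {3,4,6,7,8,9}→15  {4,5,6,7,8,9}→20
  7 left: {0,4,5,6,7,8,9}→35  {2,3,4,6,7,8,9}→21  {3,4,5,6,7,8,9}→35
  8 left: {0,3,4,5,6,7,8,9}→70  {1,3,4,5,6,7,8,9}→35  {2,3,4,5,6,7,8,9}→56
  placing 0:e first → 91 extensions
  placing 1:i first → 126 extensions
  placing 2:a first → 105 extensions
total linear extensions = 322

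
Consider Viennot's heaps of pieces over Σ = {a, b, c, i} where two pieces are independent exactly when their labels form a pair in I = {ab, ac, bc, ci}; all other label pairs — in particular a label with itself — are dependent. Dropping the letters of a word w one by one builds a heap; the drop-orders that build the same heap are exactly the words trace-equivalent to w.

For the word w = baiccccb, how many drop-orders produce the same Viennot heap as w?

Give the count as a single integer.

140

#0=b has no predecessor
#1=a has no predecessor
#2=i depends on [0:b, 1:a]
#3=c has no predecessor
#4=c depends on [3:c]
#5=c depends on [4:c]
#6=c depends on [5:c]
#7=b depends on [2:i]
sources: [0:b, 1:a, 3:c]
N(rest) = Σ N(rest − s) over sources s of rest; N(one piece) = 1:
  size 1 → [6]=1  [7]=1
  size 2 → [2,7]=1  [5,6]=1  [6,7]=2
  size 3 → [0,2,7]=1  [1,2,7]=1  [2,6,7]=3  [4,5,6]=1  [5,6,7]=3
  size 4 → [0,1,2,7]=2  [0,2,6,7]=4  [1,2,6,7]=4  [2,5,6,7]=6  [3,4,5,6]=1  [4,5,6,7]=4
  size 5 → [0,1,2,6,7]=10  [0,2,5,6,7]=10  [1,2,5,6,7]=10  [2,4,5,6,7]=10  [3,4,5,6,7]=5
  size 6 → [0,1,2,5,6,7]=30  [0,2,4,5,6,7]=20  [1,2,4,5,6,7]=20  [2,3,4,5,6,7]=15
  first=0(b) contributes 35
  first=1(a) contributes 35
  first=3(c) contributes 70
|[w]| = 140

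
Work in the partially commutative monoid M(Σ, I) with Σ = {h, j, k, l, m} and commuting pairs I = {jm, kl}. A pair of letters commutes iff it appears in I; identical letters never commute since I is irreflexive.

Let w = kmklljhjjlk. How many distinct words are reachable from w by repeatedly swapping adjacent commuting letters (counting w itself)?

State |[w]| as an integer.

6

#0=k has no predecessor
#1=m depends on [0:k]
#2=k depends on [1:m]
#3=l depends on [1:m]
#4=l depends on [3:l]
#5=j depends on [2:k, 4:l]
#6=h depends on [5:j]
#7=j depends on [6:h]
#8=j depends on [7:j]
#9=l depends on [8:j]
#10=k depends on [8:j]
sources: [0:k]
N(rest) = Σ N(rest − s) over sources s of rest; N(one piece) = 1:
  size 1 → [9]=1  [10]=1
  size 2 → [9,10]=2
  size 3 → [8,9,10]=2
  size 4 → [7,8,9,10]=2
  size 5 → [6,7,8,9,10]=2
  size 6 → [5,6,7,8,9,10]=2
  size 7 → [2,5,6,7,8,9,10]=2  [4,5,6,7,8,9,10]=2
  size 8 → [2,4,5,6,7,8,9,10]=4  [3,4,5,6,7,8,9,10]=2
  size 9 → [2,3,4,5,6,7,8,9,10]=6
  first=0(k) contributes 6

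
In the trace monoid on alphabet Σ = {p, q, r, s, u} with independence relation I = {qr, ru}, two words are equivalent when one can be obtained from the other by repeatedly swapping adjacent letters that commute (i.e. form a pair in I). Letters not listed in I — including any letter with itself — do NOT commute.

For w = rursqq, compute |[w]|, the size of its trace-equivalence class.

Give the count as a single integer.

3

0(r) covers ∅
1(u) covers ∅
2(r) covers 0:r
3(s) covers 1:u, 2:r
4(q) covers 3:s
5(q) covers 4:q
floor of heap: 0:r, 1:u
completions by unplaced set U, small U first (add the entries for U minus each lowest piece of U):
  |U|=1: {5}:1
  |U|=2: {4,5}:1
  |U|=3: {3,4,5}:1
  |U|=4: {1,3,4,5}:1  {2,3,4,5}:1
  start at 0(r): 2
  start at 1(u): 1
sum over floor = 3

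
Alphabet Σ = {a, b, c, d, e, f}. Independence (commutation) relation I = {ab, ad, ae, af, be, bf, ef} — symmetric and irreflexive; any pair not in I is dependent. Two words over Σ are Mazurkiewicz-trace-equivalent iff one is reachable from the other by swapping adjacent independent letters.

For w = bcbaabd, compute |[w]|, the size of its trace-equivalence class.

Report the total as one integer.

piece 0:b — minimal
piece 1:c rests on {0:b}
piece 2:b rests on {1:c}
piece 3:a rests on {1:c}
piece 4:a rests on {3:a}
piece 5:b rests on {2:b}
piece 6:d rests on {5:b}
minimal pieces: {0:b}
ways to finish when only these pieces remain (= sum over removing one remaining piece with nothing left below it):
  1 left: {4}→1  {6}→1
  2 left: {3,4}→1  {4,6}→2  {5,6}→1
  3 left: {2,5,6}→1  {3,4,6}→3  {4,5,6}→3
  4 left: {2,4,5,6}→4  {3,4,5,6}→6
  5 left: {2,3,4,5,6}→10
  placing 0:b first → 10 extensions

10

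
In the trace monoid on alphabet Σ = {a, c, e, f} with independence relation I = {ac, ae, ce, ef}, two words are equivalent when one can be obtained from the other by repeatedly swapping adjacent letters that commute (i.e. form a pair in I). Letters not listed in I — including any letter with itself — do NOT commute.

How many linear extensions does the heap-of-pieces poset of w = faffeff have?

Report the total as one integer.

#0=f has no predecessor
#1=a depends on [0:f]
#2=f depends on [1:a]
#3=f depends on [2:f]
#4=e has no predecessor
#5=f depends on [3:f]
#6=f depends on [5:f]
sources: [0:f, 4:e]
N(rest) = Σ N(rest − s) over sources s of rest; N(one piece) = 1:
  size 1 → [4]=1  [6]=1
  size 2 → [4,6]=2  [5,6]=1
  size 3 → [3,5,6]=1  [4,5,6]=3
  size 4 → [2,3,5,6]=1  [3,4,5,6]=4
  size 5 → [1,2,3,5,6]=1  [2,3,4,5,6]=5
  first=0(f) contributes 6
  first=4(e) contributes 1
|[w]| = 7

7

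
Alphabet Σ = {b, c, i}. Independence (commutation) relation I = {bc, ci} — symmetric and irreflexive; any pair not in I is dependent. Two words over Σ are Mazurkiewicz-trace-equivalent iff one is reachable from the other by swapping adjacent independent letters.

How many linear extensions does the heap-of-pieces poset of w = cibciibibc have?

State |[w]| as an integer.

#0=c has no predecessor
#1=i has no predecessor
#2=b depends on [1:i]
#3=c depends on [0:c]
#4=i depends on [2:b]
#5=i depends on [4:i]
#6=b depends on [5:i]
#7=i depends on [6:b]
#8=b depends on [7:i]
#9=c depends on [3:c]
sources: [0:c, 1:i]
N(rest) = Σ N(rest − s) over sources s of rest; N(one piece) = 1:
  size 1 → [8]=1  [9]=1
  size 2 → [3,9]=1  [7,8]=1  [8,9]=2
  size 3 → [0,3,9]=1  [3,8,9]=3  [6,7,8]=1  [7,8,9]=3
  size 4 → [0,3,8,9]=4  [3,7,8,9]=6  [5,6,7,8]=1  [6,7,8,9]=4
  size 5 → [0,3,7,8,9]=10  [3,6,7,8,9]=10  [4,5,6,7,8]=1  [5,6,7,8,9]=5
  size 6 → [0,3,6,7,8,9]=20  [2,4,5,6,7,8]=1  [3,5,6,7,8,9]=15  [4,5,6,7,8,9]=6
  size 7 → [0,3,5,6,7,8,9]=35  [1,2,4,5,6,7,8]=1  [2,4,5,6,7,8,9]=7  [3,4,5,6,7,8,9]=21
  size 8 → [0,3,4,5,6,7,8,9]=56  [1,2,4,5,6,7,8,9]=8  [2,3,4,5,6,7,8,9]=28
  first=0(c) contributes 36
  first=1(i) contributes 84
|[w]| = 120

120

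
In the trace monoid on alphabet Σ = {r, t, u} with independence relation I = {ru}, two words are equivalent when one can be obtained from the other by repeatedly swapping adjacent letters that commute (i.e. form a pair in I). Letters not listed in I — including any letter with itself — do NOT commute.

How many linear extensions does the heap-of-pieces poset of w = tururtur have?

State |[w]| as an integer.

12

#0=t has no predecessor
#1=u depends on [0:t]
#2=r depends on [0:t]
#3=u depends on [1:u]
#4=r depends on [2:r]
#5=t depends on [3:u, 4:r]
#6=u depends on [5:t]
#7=r depends on [5:t]
sources: [0:t]
N(rest) = Σ N(rest − s) over sources s of rest; N(one piece) = 1:
  size 1 → [6]=1  [7]=1
  size 2 → [6,7]=2
  size 3 → [5,6,7]=2
  size 4 → [3,5,6,7]=2  [4,5,6,7]=2
  size 5 → [1,3,5,6,7]=2  [2,4,5,6,7]=2  [3,4,5,6,7]=4
  size 6 → [1,3,4,5,6,7]=6  [2,3,4,5,6,7]=6
  first=0(t) contributes 12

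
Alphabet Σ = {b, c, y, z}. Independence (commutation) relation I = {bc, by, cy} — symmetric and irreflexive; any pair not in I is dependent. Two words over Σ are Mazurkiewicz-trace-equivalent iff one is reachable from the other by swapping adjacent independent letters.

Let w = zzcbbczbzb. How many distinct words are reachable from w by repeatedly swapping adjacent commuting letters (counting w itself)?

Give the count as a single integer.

6

piece 0:z — minimal
piece 1:z rests on {0:z}
piece 2:c rests on {1:z}
piece 3:b rests on {1:z}
piece 4:b rests on {3:b}
piece 5:c rests on {2:c}
piece 6:z rests on {4:b, 5:c}
piece 7:b rests on {6:z}
piece 8:z rests on {7:b}
piece 9:b rests on {8:z}
minimal pieces: {0:z}
ways to finish when only these pieces remain (= sum over removing one remaining piece with nothing left below it):
  1 left: {9}→1
  2 left: {8,9}→1
  3 left: {7,8,9}→1
  4 left: {6,7,8,9}→1
  5 left: {4,6,7,8,9}→1  {5,6,7,8,9}→1
  6 left: {2,5,6,7,8,9}→1  {3,4,6,7,8,9}→1  {4,5,6,7,8,9}→2
  7 left: {2,4,5,6,7,8,9}→3  {3,4,5,6,7,8,9}→3
  8 left: {2,3,4,5,6,7,8,9}→6
  placing 0:z first → 6 extensions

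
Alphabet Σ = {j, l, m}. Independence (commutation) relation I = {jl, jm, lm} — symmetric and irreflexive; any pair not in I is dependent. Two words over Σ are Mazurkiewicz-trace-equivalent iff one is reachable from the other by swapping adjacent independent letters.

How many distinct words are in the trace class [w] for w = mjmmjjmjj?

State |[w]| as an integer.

126

drop 0:m onto floor
drop 1:j onto floor
drop 2:m onto {0:m}
drop 3:m onto {2:m}
drop 4:j onto {1:j}
drop 5:j onto {4:j}
drop 6:m onto {3:m}
drop 7:j onto {5:j}
drop 8:j onto {7:j}
ground layer = {0:m, 1:j}
drop-orders for the pieces not yet dropped (sum over which currently-grounded one goes next):
  1 to go: {6} 1  {8} 1
  2 to go: {3,6} 1  {6,8} 2  {7,8} 1
  3 to go: {2,3,6} 1  {3,6,8} 3  {5,7,8} 1  {6,7,8} 3
  4 to go: {0,2,3,6} 1  {2,3,6,8} 4  {3,6,7,8} 6  {4,5,7,8} 1  {5,6,7,8} 4
  5 to go: {0,2,3,6,8} 5  {1,4,5,7,8} 1  {2,3,6,7,8} 10  {3,5,6,7,8} 10  {4,5,6,7,8} 5
  6 to go: {0,2,3,6,7,8} 15  {1,4,5,6,7,8} 6  {2,3,5,6,7,8} 20  {3,4,5,6,7,8} 15
  7 to go: {0,2,3,5,6,7,8} 35  {1,3,4,5,6,7,8} 21  {2,3,4,5,6,7,8} 35
  if 0:m drops first: 56 orders
  if 1:j drops first: 70 orders
heap linearizations: 126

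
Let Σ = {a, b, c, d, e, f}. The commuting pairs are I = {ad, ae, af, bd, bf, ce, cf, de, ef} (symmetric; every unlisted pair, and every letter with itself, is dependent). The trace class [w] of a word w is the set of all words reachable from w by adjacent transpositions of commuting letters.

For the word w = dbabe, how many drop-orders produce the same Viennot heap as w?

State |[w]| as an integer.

5

drop 0:d onto floor
drop 1:b onto floor
drop 2:a onto {1:b}
drop 3:b onto {2:a}
drop 4:e onto {3:b}
ground layer = {0:d, 1:b}
drop-orders for the pieces not yet dropped (sum over which currently-grounded one goes next):
  1 to go: {0} 1  {4} 1
  2 to go: {0,4} 2  {3,4} 1
  3 to go: {0,3,4} 3  {2,3,4} 1
  if 0:d drops first: 1 orders
  if 1:b drops first: 4 orders
heap linearizations: 5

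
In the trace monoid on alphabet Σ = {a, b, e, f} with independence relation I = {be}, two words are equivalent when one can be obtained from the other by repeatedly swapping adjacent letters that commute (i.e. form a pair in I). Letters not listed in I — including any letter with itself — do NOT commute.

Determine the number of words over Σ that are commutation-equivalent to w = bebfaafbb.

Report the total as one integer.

3

drop 0:b onto floor
drop 1:e onto floor
drop 2:b onto {0:b}
drop 3:f onto {1:e, 2:b}
drop 4:a onto {3:f}
drop 5:a onto {4:a}
drop 6:f onto {5:a}
drop 7:b onto {6:f}
drop 8:b onto {7:b}
ground layer = {0:b, 1:e}
drop-orders for the pieces not yet dropped (sum over which currently-grounded one goes next):
  1 to go: {8} 1
  2 to go: {7,8} 1
  3 to go: {6,7,8} 1
  4 to go: {5,6,7,8} 1
  5 to go: {4,5,6,7,8} 1
  6 to go: {3,4,5,6,7,8} 1
  7 to go: {1,3,4,5,6,7,8} 1  {2,3,4,5,6,7,8} 1
  if 0:b drops first: 2 orders
  if 1:e drops first: 1 orders
heap linearizations: 3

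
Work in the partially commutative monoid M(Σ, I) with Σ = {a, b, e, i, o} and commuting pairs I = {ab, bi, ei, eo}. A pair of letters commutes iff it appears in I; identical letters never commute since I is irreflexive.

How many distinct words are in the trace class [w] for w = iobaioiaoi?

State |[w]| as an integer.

drop 0:i onto floor
drop 1:o onto {0:i}
drop 2:b onto {1:o}
drop 3:a onto {1:o}
drop 4:i onto {3:a}
drop 5:o onto {2:b, 4:i}
drop 6:i onto {5:o}
drop 7:a onto {6:i}
drop 8:o onto {7:a}
drop 9:i onto {8:o}
ground layer = {0:i}
drop-orders for the pieces not yet dropped (sum over which currently-grounded one goes next):
  1 to go: {9} 1
  2 to go: {8,9} 1
  3 to go: {7,8,9} 1
  4 to go: {6,7,8,9} 1
  5 to go: {5,6,7,8,9} 1
  6 to go: {2,5,6,7,8,9} 1  {4,5,6,7,8,9} 1
  7 to go: {2,4,5,6,7,8,9} 2  {3,4,5,6,7,8,9} 1
  8 to go: {2,3,4,5,6,7,8,9} 3
  if 0:i drops first: 3 orders

3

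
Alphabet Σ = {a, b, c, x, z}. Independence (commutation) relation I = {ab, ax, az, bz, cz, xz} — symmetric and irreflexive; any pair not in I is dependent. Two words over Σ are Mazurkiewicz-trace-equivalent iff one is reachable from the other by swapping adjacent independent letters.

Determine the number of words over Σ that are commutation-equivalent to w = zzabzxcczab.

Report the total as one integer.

1980

0(z) covers ∅
1(z) covers 0:z
2(a) covers ∅
3(b) covers ∅
4(z) covers 1:z
5(x) covers 3:b
6(c) covers 2:a, 5:x
7(c) covers 6:c
8(z) covers 4:z
9(a) covers 7:c
10(b) covers 7:c
floor of heap: 0:z, 2:a, 3:b
completions by unplaced set U, small U first (add the entries for U minus each lowest piece of U):
  |U|=1: {8}:1  {9}:1  {10}:1
  |U|=2: {4,8}:1  {8,9}:2  {8,10}:2  {9,10}:2
  |U|=3: {1,4,8}:1  {4,8,9}:3  {4,8,10}:3  {7,9,10}:2  {8,9,10}:6
  |U|=4: {0,1,4,8}:1  {1,4,8,9}:4  {1,4,8,10}:4  {4,8,9,10}:12  {6,7,9,10}:2  {7,8,9,10}:8
  |U|=5: {0,1,4,8,9}:5  {0,1,4,8,10}:5  {1,4,8,9,10}:20  {2,6,7,9,10}:2  {4,7,8,9,10}:20  {5,6,7,9,10}:2  {6,7,8,9,10}:10
  |U|=6: {0,1,4,8,9,10}:30  {1,4,7,8,9,10}:40  {2,5,6,7,9,10}:4  {2,6,7,8,9,10}:12  {3,5,6,7,9,10}:2  {4,6,7,8,9,10}:30  {5,6,7,8,9,10}:12
  |U|=7: {0,1,4,7,8,9,10}:70  {1,4,6,7,8,9,10}:70  {2,3,5,6,7,9,10}:6  {2,4,6,7,8,9,10}:42  {2,5,6,7,8,9,10}:28  {3,5,6,7,8,9,10}:14  {4,5,6,7,8,9,10}:42
  |U|=8: {0,1,4,6,7,8,9,10}:140  {1,2,4,6,7,8,9,10}:112  {1,4,5,6,7,8,9,10}:112  {2,3,5,6,7,8,9,10}:48  {2,4,5,6,7,8,9,10}:112  {3,4,5,6,7,8,9,10}:56
  |U|=9: {0,1,2,4,6,7,8,9,10}:252  {0,1,4,5,6,7,8,9,10}:252  {1,2,4,5,6,7,8,9,10}:336  {1,3,4,5,6,7,8,9,10}:168  {2,3,4,5,6,7,8,9,10}:216
  start at 0(z): 720
  start at 2(a): 420
  start at 3(b): 840
sum over floor = 1980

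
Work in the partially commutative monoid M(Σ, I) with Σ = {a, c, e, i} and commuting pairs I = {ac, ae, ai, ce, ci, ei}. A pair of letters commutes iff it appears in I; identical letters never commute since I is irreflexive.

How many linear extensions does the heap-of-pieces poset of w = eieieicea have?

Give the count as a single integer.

#0=e has no predecessor
#1=i has no predecessor
#2=e depends on [0:e]
#3=i depends on [1:i]
#4=e depends on [2:e]
#5=i depends on [3:i]
#6=c has no predecessor
#7=e depends on [4:e]
#8=a has no predecessor
sources: [0:e, 1:i, 6:c, 8:a]
N(rest) = Σ N(rest − s) over sources s of rest; N(one piece) = 1:
  size 1 → [5]=1  [6]=1  [7]=1  [8]=1
  size 2 → [3,5]=1  [4,7]=1  [5,6]=2  [5,7]=2  [5,8]=2  [6,7]=2  [6,8]=2  [7,8]=2
  size 3 → [1,3,5]=1  [2,4,7]=1  [3,5,6]=3  [3,5,7]=3  [3,5,8]=3  [4,5,7]=3  [4,6,7]=3  [4,7,8]=3  [5,6,7]=6  [5,6,8]=6  [5,7,8]=6  [6,7,8]=6
  size 4 → [0,2,4,7]=1  [1,3,5,6]=4  [1,3,5,7]=4  [1,3,5,8]=4  [2,4,5,7]=4  [2,4,6,7]=4  [2,4,7,8]=4  [3,4,5,7]=6  [3,5,6,7]=12  [3,5,6,8]=12  [3,5,7,8]=12  [4,5,6,7]=12  [4,5,7,8]=12  [4,6,7,8]=12  [5,6,7,8]=24
  size 5 → [0,2,4,5,7]=5  [0,2,4,6,7]=5  [0,2,4,7,8]=5  [1,3,4,5,7]=10  [1,3,5,6,7]=20  [1,3,5,6,8]=20  [1,3,5,7,8]=20  [2,3,4,5,7]=10  [2,4,5,6,7]=20  [2,4,5,7,8]=20  [2,4,6,7,8]=20  [3,4,5,6,7]=30  [3,4,5,7,8]=30  [3,5,6,7,8]=60  [4,5,6,7,8]=60
  size 6 → [0,2,3,4,5,7]=15  [0,2,4,5,6,7]=30  [0,2,4,5,7,8]=30  [0,2,4,6,7,8]=30  [1,2,3,4,5,7]=20  [1,3,4,5,6,7]=60  [1,3,4,5,7,8]=60  [1,3,5,6,7,8]=120  [2,3,4,5,6,7]=60  [2,3,4,5,7,8]=60  [2,4,5,6,7,8]=120  [3,4,5,6,7,8]=180
  size 7 → [0,1,2,3,4,5,7]=35  [0,2,3,4,5,6,7]=105  [0,2,3,4,5,7,8]=105  [0,2,4,5,6,7,8]=210  [1,2,3,4,5,6,7]=140  [1,2,3,4,5,7,8]=140  [1,3,4,5,6,7,8]=420  [2,3,4,5,6,7,8]=420
  first=0(e) contributes 1120
  first=1(i) contributes 840
  first=6(c) contributes 280
  first=8(a) contributes 280
|[w]| = 2520

2520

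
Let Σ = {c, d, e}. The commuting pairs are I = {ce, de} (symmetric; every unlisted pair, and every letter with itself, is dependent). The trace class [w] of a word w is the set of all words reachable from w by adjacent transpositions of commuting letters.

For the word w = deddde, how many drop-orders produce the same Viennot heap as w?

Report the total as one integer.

15

piece 0:d — minimal
piece 1:e — minimal
piece 2:d rests on {0:d}
piece 3:d rests on {2:d}
piece 4:d rests on {3:d}
piece 5:e rests on {1:e}
minimal pieces: {0:d, 1:e}
ways to finish when only these pieces remain (= sum over removing one remaining piece with nothing left below it):
  1 left: {4}→1  {5}→1
  2 left: {1,5}→1  {3,4}→1  {4,5}→2
  3 left: {1,4,5}→3  {2,3,4}→1  {3,4,5}→3
  4 left: {0,2,3,4}→1  {1,3,4,5}→6  {2,3,4,5}→4
  placing 0:d first → 10 extensions
  placing 1:e first → 5 extensions
total linear extensions = 15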